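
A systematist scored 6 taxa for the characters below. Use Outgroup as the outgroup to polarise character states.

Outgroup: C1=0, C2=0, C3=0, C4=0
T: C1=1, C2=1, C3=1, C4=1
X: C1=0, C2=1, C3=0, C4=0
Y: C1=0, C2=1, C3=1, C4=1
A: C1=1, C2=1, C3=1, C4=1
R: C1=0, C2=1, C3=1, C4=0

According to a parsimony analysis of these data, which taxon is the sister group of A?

The outgroup has state '0' for every character, so '1' is the derived state throughout.
Only A and T show the derived state '1' for C1, supporting them as a clade.
C2 (derived state '1') is shared by all ingroup taxa — unites the whole ingroup.
C3: derived state '1' in A, R, T, and Y only — synapomorphy for {A, R, T, Y}.
Only A, T, and Y show the derived state '1' for C4, supporting them as a clade.
Most parsimonious ingroup topology: ((((T,A),Y),R),X).
A and T form a cherry on this tree, so they are sister taxa.

T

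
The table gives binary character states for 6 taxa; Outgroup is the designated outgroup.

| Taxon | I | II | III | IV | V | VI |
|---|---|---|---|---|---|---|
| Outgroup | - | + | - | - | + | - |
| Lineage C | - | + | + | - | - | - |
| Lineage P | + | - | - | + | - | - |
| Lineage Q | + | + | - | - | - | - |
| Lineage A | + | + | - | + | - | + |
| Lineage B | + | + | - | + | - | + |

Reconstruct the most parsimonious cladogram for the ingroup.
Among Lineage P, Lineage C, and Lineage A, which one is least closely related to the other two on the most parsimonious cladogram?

Character polarity is set by the outgroup: the derived state is whichever differs from the outgroup's state, so for II, V the derived state is '-', and for the remaining characters it is '+'.
Only Lineage A, Lineage B, Lineage P, and Lineage Q show the derived state '+' for I, supporting them as a clade.
II: derived state '-' in Lineage P only — an autapomorphy, so it tells us nothing about relationships among taxa.
III (derived state '+') is unique to Lineage C (autapomorphy; uninformative for grouping).
IV (derived state '+') is shared by Lineage A, Lineage B, and Lineage P — a synapomorphy uniting that clade.
All ingroup taxa share the derived state '-' for V; it defines the ingroup but does not resolve relationships within it.
Only Lineage A and Lineage B show the derived state '+' for VI, supporting them as a clade.
Most parsimonious ingroup topology: (Lineage C,((Lineage P,(Lineage A,Lineage B)),Lineage Q)).
Lineage P and Lineage A share a more recent common ancestor with each other than either does with Lineage C, so Lineage C is the least closely related of the three.

Lineage C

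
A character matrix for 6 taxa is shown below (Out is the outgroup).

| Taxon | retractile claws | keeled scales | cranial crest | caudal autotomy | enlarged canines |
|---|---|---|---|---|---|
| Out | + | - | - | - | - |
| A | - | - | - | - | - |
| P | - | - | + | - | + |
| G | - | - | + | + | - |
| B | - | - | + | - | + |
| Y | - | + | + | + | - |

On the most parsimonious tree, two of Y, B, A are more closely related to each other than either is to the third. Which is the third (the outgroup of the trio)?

Character polarity is set by the outgroup: the derived state is whichever differs from the outgroup's state, so for retractile claws the derived state is '-', and for the remaining characters it is '+'.
retractile claws (derived state '-') is shared by all ingroup taxa — unites the whole ingroup.
keeled scales: derived state '+' in Y only — an autapomorphy, so it tells us nothing about relationships among taxa.
Only B, G, P, and Y show the derived state '+' for cranial crest, supporting them as a clade.
caudal autotomy (derived state '+') is shared by G and Y — a synapomorphy uniting that clade.
enlarged canines (derived state '+') is shared by B and P — a synapomorphy uniting that clade.
Most parsimonious ingroup topology: (A,((P,B),(G,Y))).
Y and B share a more recent common ancestor with each other than either does with A, so A is the least closely related of the three.

A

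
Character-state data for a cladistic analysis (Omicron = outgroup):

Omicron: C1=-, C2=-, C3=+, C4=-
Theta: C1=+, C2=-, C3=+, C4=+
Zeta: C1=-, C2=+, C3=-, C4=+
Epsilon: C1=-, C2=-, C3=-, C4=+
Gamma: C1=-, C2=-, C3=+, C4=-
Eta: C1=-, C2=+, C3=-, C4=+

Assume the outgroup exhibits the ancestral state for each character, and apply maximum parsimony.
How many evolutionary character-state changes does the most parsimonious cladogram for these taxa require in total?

4

Character polarity is set by the outgroup: the derived state is whichever differs from the outgroup's state, so for C3 the derived state is '-', and for the remaining characters it is '+'.
C1: derived state '+' in Theta only — an autapomorphy, so it tells us nothing about relationships among taxa.
Only Eta and Zeta show the derived state '+' for C2, supporting them as a clade.
C3 (derived state '-') is shared by Epsilon, Eta, and Zeta — a synapomorphy uniting that clade.
Only Epsilon, Eta, Theta, and Zeta show the derived state '+' for C4, supporting them as a clade.
Most parsimonious ingroup topology: ((Theta,((Zeta,Eta),Epsilon)),Gamma).
Changes per character on this tree: C1: 1; C2: 1; C3: 1; C4: 1.
Total = 4.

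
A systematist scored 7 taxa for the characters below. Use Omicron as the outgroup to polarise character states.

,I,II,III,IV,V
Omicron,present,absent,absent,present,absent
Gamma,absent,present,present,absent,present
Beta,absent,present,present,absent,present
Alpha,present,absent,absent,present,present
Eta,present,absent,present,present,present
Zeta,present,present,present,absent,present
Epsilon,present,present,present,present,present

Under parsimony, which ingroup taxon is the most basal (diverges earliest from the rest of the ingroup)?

Alpha

Character polarity is set by the outgroup: the derived state is whichever differs from the outgroup's state, so for I, IV the derived state is 'absent', and for the remaining characters it is 'present'.
Only Beta and Gamma show the derived state 'absent' for I, supporting them as a clade.
Only Beta, Epsilon, Gamma, and Zeta show the derived state 'present' for II, supporting them as a clade.
III: derived state 'present' in Beta, Epsilon, Eta, Gamma, and Zeta only — synapomorphy for {Beta, Epsilon, Eta, Gamma, Zeta}.
IV (derived state 'absent') is shared by Beta, Gamma, and Zeta — a synapomorphy uniting that clade.
V (derived state 'present') is shared by all ingroup taxa — unites the whole ingroup.
Most parsimonious ingroup topology: (((((Gamma,Beta),Zeta),Epsilon),Eta),Alpha).
Alpha is sister to the clade containing all other ingroup taxa, so it is the earliest-diverging (most basal) ingroup lineage.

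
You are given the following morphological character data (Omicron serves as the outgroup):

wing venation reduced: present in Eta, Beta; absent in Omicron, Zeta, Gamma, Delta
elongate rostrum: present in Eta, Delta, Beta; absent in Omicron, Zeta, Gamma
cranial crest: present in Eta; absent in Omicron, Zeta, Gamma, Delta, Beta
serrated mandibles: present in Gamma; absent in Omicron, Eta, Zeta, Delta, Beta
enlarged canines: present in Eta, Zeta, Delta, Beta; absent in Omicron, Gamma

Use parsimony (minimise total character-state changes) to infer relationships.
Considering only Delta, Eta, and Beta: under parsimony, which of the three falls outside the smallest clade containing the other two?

The outgroup has state 'absent' for every character, so 'present' is the derived state throughout.
Only Beta and Eta show the derived state 'present' for wing venation reduced, supporting them as a clade.
elongate rostrum (derived state 'present') is shared by Beta, Delta, and Eta — a synapomorphy uniting that clade.
cranial crest (derived state 'present') is unique to Eta (autapomorphy; uninformative for grouping).
serrated mandibles (derived state 'present') is unique to Gamma (autapomorphy; uninformative for grouping).
enlarged canines: derived state 'present' in Beta, Delta, Eta, and Zeta only — synapomorphy for {Beta, Delta, Eta, Zeta}.
Most parsimonious ingroup topology: ((((Eta,Beta),Delta),Zeta),Gamma).
Beta and Eta share a more recent common ancestor with each other than either does with Delta, so Delta is the least closely related of the three.

Delta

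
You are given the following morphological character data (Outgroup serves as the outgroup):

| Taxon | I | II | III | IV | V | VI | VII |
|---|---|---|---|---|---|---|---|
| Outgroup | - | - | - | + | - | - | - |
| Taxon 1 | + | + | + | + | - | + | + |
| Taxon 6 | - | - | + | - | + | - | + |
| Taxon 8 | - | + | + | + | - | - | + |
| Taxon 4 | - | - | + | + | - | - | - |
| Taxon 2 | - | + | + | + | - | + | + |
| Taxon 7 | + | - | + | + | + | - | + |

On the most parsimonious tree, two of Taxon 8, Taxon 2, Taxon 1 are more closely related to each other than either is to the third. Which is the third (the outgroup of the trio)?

Character polarity is set by the outgroup: the derived state is whichever differs from the outgroup's state, so for IV the derived state is '-', and for the remaining characters it is '+'.
I groups Taxon 1 and Taxon 7, which is incompatible with the clades supported by the remaining characters; treating it as convergent (homoplasy) costs fewer steps than any alternative tree.
II (derived state '+') is shared by Taxon 1, Taxon 2, and Taxon 8 — a synapomorphy uniting that clade.
All ingroup taxa share the derived state '+' for III; it defines the ingroup but does not resolve relationships within it.
IV (derived state '-') is unique to Taxon 6 (autapomorphy; uninformative for grouping).
Only Taxon 6 and Taxon 7 show the derived state '+' for V, supporting them as a clade.
Only Taxon 1 and Taxon 2 show the derived state '+' for VI, supporting them as a clade.
VII: derived state '+' in Taxon 1, Taxon 2, Taxon 6, Taxon 7, and Taxon 8 only — synapomorphy for {Taxon 1, Taxon 2, Taxon 6, Taxon 7, Taxon 8}.
Most parsimonious ingroup topology: ((((Taxon 1,Taxon 2),Taxon 8),(Taxon 6,Taxon 7)),Taxon 4).
Taxon 1 and Taxon 2 share a more recent common ancestor with each other than either does with Taxon 8, so Taxon 8 is the least closely related of the three.

Taxon 8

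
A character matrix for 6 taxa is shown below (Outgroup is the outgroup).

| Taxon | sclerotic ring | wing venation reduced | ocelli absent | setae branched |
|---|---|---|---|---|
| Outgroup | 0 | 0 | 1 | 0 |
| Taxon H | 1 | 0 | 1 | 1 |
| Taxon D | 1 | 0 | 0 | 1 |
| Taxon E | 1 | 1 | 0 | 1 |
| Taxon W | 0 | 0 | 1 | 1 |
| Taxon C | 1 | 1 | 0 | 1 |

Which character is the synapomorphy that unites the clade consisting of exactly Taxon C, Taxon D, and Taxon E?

ocelli absent

Character polarity is set by the outgroup: the derived state is whichever differs from the outgroup's state, so for ocelli absent the derived state is '0', and for the remaining characters it is '1'.
sclerotic ring: derived state '1' in Taxon C, Taxon D, Taxon E, and Taxon H only — synapomorphy for {Taxon C, Taxon D, Taxon E, Taxon H}.
wing venation reduced (derived state '1') is shared by Taxon C and Taxon E — a synapomorphy uniting that clade.
ocelli absent: derived state '0' in Taxon C, Taxon D, and Taxon E only — synapomorphy for {Taxon C, Taxon D, Taxon E}.
setae branched (derived state '1') is shared by all ingroup taxa — unites the whole ingroup.
Most parsimonious ingroup topology: ((Taxon H,(Taxon D,(Taxon E,Taxon C))),Taxon W).
The clade {Taxon C, Taxon D, Taxon E} is supported by ocelli absent: its derived state '0' occurs in exactly those taxa and in no other taxon (including the outgroup).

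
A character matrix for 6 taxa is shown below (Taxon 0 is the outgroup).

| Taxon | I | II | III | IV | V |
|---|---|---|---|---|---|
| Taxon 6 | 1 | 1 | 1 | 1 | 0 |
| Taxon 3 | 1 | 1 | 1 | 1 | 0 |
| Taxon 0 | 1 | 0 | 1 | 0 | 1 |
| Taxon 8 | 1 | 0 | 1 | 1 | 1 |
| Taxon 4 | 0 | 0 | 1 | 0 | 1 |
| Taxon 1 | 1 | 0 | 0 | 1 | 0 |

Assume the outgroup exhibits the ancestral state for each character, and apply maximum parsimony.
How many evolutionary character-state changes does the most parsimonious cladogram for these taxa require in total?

Character polarity is set by the outgroup: the derived state is whichever differs from the outgroup's state, so for I, III, V the derived state is '0', and for the remaining characters it is '1'.
I (derived state '0') is unique to Taxon 4 (autapomorphy; uninformative for grouping).
Only Taxon 3 and Taxon 6 show the derived state '1' for II, supporting them as a clade.
III: derived state '0' in Taxon 1 only — an autapomorphy, so it tells us nothing about relationships among taxa.
IV: derived state '1' in Taxon 1, Taxon 3, Taxon 6, and Taxon 8 only — synapomorphy for {Taxon 1, Taxon 3, Taxon 6, Taxon 8}.
V: derived state '0' in Taxon 1, Taxon 3, and Taxon 6 only — synapomorphy for {Taxon 1, Taxon 3, Taxon 6}.
Most parsimonious ingroup topology: ((Taxon 8,((Taxon 6,Taxon 3),Taxon 1)),Taxon 4).
Changes per character on this tree: I: 1; II: 1; III: 1; IV: 1; V: 1.
Total = 5.

5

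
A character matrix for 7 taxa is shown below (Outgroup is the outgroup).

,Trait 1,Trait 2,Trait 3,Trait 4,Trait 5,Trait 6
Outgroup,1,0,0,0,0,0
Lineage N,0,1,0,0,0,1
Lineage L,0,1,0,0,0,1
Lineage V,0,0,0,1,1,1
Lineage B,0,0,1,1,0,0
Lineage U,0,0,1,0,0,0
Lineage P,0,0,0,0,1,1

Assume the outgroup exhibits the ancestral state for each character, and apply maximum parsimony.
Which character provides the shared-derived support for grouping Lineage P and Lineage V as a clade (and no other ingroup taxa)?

Character polarity is set by the outgroup: the derived state is whichever differs from the outgroup's state, so for Trait 1 the derived state is '0', and for the remaining characters it is '1'.
All ingroup taxa share the derived state '0' for Trait 1; it defines the ingroup but does not resolve relationships within it.
Only Lineage L and Lineage N show the derived state '1' for Trait 2, supporting them as a clade.
Trait 3: derived state '1' in Lineage B and Lineage U only — synapomorphy for {Lineage B, Lineage U}.
Trait 4 groups Lineage B and Lineage V, which is incompatible with the clades supported by the remaining characters; treating it as convergent (homoplasy) costs fewer steps than any alternative tree.
Trait 5 (derived state '1') is shared by Lineage P and Lineage V — a synapomorphy uniting that clade.
Trait 6 (derived state '1') is shared by Lineage L, Lineage N, Lineage P, and Lineage V — a synapomorphy uniting that clade.
Most parsimonious ingroup topology: (((Lineage N,Lineage L),(Lineage V,Lineage P)),(Lineage B,Lineage U)).
The clade {Lineage P, Lineage V} is supported by Trait 5: its derived state '1' occurs in exactly those taxa and in no other taxon (including the outgroup).

Trait 5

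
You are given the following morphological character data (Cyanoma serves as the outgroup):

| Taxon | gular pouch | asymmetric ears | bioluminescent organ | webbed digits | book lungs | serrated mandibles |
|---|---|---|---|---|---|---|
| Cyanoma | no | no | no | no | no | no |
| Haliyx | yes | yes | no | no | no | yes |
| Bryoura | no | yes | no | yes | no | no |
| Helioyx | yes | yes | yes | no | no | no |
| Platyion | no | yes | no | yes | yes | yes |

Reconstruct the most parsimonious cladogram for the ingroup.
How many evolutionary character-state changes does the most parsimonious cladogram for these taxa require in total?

The outgroup has state 'no' for every character, so 'yes' is the derived state throughout.
gular pouch (derived state 'yes') is shared by Haliyx and Helioyx — a synapomorphy uniting that clade.
All ingroup taxa share the derived state 'yes' for asymmetric ears; it defines the ingroup but does not resolve relationships within it.
bioluminescent organ: derived state 'yes' in Helioyx only — an autapomorphy, so it tells us nothing about relationships among taxa.
webbed digits: derived state 'yes' in Bryoura and Platyion only — synapomorphy for {Bryoura, Platyion}.
book lungs: derived state 'yes' in Platyion only — an autapomorphy, so it tells us nothing about relationships among taxa.
serrated mandibles (state 'yes') occurs in Haliyx and Platyion but conflicts with the nesting implied by the other characters — most parsimoniously interpreted as homoplasy.
Most parsimonious ingroup topology: ((Haliyx,Helioyx),(Bryoura,Platyion)).
Changes per character on this tree: gular pouch: 1; asymmetric ears: 1; bioluminescent organ: 1; webbed digits: 1; book lungs: 1; serrated mandibles: 2.
Total = 7.

7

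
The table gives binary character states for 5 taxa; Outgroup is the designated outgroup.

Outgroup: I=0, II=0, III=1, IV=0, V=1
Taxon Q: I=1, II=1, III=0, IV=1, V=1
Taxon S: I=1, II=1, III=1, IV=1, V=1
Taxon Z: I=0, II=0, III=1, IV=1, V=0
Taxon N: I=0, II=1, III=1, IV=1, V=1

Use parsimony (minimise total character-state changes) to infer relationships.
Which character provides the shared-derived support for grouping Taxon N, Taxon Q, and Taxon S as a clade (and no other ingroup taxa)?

Character polarity is set by the outgroup: the derived state is whichever differs from the outgroup's state, so for III, V the derived state is '0', and for the remaining characters it is '1'.
Only Taxon Q and Taxon S show the derived state '1' for I, supporting them as a clade.
II (derived state '1') is shared by Taxon N, Taxon Q, and Taxon S — a synapomorphy uniting that clade.
III (derived state '0') is unique to Taxon Q (autapomorphy; uninformative for grouping).
All ingroup taxa share the derived state '1' for IV; it defines the ingroup but does not resolve relationships within it.
V (derived state '0') is unique to Taxon Z (autapomorphy; uninformative for grouping).
Most parsimonious ingroup topology: (((Taxon Q,Taxon S),Taxon N),Taxon Z).
The clade {Taxon N, Taxon Q, Taxon S} is supported by II: its derived state '1' occurs in exactly those taxa and in no other taxon (including the outgroup).

II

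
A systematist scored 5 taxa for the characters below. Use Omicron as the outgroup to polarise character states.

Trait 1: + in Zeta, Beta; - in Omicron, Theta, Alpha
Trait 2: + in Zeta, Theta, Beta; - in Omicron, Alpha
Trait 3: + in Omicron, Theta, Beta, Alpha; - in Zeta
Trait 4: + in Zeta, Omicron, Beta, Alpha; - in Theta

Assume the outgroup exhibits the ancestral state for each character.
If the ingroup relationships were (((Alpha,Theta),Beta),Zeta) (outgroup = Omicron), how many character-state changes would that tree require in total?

6

Map each character onto (((Alpha,Theta),Beta),Zeta) (rooted by Omicron) and count the minimum state changes it requires (Fitch parsimony):
Trait 1: 2; Trait 2: 2; Trait 3: 1; Trait 4: 1.
Total tree length = 6.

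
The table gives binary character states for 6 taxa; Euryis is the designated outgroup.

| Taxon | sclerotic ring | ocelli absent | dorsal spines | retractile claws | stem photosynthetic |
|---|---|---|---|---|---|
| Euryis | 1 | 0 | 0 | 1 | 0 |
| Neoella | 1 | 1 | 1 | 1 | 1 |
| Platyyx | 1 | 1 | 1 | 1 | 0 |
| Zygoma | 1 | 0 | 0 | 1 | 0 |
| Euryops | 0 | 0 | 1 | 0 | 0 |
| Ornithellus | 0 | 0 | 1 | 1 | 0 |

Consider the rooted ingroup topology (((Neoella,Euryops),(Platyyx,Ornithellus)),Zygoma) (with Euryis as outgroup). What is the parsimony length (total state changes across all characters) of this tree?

7

Map each character onto (((Neoella,Euryops),(Platyyx,Ornithellus)),Zygoma) (rooted by Euryis) and count the minimum state changes it requires (Fitch parsimony):
sclerotic ring: 2; ocelli absent: 2; dorsal spines: 1; retractile claws: 1; stem photosynthetic: 1.
Total tree length = 7.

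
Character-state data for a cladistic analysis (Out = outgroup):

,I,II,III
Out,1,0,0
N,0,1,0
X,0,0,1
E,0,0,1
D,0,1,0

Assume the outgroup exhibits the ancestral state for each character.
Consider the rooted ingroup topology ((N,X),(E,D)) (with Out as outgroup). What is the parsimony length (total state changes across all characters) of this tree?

Map each character onto ((N,X),(E,D)) (rooted by Out) and count the minimum state changes it requires (Fitch parsimony):
I: 1; II: 2; III: 2.
Total tree length = 5.

5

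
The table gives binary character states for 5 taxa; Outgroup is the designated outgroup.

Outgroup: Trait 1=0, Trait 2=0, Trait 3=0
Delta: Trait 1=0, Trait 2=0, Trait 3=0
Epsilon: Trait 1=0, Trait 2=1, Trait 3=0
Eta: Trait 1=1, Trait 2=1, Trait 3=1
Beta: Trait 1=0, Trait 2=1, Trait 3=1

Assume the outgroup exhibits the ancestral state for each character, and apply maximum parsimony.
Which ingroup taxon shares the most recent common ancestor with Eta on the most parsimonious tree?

Beta

The outgroup has state '0' for every character, so '1' is the derived state throughout.
Trait 1 (derived state '1') is unique to Eta (autapomorphy; uninformative for grouping).
Only Beta, Epsilon, and Eta show the derived state '1' for Trait 2, supporting them as a clade.
Only Beta and Eta show the derived state '1' for Trait 3, supporting them as a clade.
Most parsimonious ingroup topology: (Delta,(Epsilon,(Eta,Beta))).
Eta and Beta form a cherry on this tree, so they are sister taxa.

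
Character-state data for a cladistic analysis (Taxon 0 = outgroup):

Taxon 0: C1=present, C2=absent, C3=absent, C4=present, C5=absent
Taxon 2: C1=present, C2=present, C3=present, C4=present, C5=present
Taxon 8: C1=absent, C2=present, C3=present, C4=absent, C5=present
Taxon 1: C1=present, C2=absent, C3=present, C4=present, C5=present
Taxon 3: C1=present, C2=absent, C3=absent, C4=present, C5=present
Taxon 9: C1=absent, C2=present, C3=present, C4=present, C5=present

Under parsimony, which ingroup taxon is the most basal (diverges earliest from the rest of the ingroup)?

Character polarity is set by the outgroup: the derived state is whichever differs from the outgroup's state, so for C1, C4 the derived state is 'absent', and for the remaining characters it is 'present'.
C1 (derived state 'absent') is shared by Taxon 8 and Taxon 9 — a synapomorphy uniting that clade.
Only Taxon 2, Taxon 8, and Taxon 9 show the derived state 'present' for C2, supporting them as a clade.
Only Taxon 1, Taxon 2, Taxon 8, and Taxon 9 show the derived state 'present' for C3, supporting them as a clade.
C4: derived state 'absent' in Taxon 8 only — an autapomorphy, so it tells us nothing about relationships among taxa.
C5 (derived state 'present') is shared by all ingroup taxa — unites the whole ingroup.
Most parsimonious ingroup topology: (((Taxon 2,(Taxon 8,Taxon 9)),Taxon 1),Taxon 3).
Taxon 3 is sister to the clade containing all other ingroup taxa, so it is the earliest-diverging (most basal) ingroup lineage.

Taxon 3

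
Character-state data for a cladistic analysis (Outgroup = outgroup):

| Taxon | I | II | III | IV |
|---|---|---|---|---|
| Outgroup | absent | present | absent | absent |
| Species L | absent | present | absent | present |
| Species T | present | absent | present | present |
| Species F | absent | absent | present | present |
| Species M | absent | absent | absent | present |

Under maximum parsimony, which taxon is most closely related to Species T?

Character polarity is set by the outgroup: the derived state is whichever differs from the outgroup's state, so for II the derived state is 'absent', and for the remaining characters it is 'present'.
I: derived state 'present' in Species T only — an autapomorphy, so it tells us nothing about relationships among taxa.
II (derived state 'absent') is shared by Species F, Species M, and Species T — a synapomorphy uniting that clade.
Only Species F and Species T show the derived state 'present' for III, supporting them as a clade.
IV (derived state 'present') is shared by all ingroup taxa — unites the whole ingroup.
Most parsimonious ingroup topology: (Species L,((Species T,Species F),Species M)).
Species T and Species F form a cherry on this tree, so they are sister taxa.

Species F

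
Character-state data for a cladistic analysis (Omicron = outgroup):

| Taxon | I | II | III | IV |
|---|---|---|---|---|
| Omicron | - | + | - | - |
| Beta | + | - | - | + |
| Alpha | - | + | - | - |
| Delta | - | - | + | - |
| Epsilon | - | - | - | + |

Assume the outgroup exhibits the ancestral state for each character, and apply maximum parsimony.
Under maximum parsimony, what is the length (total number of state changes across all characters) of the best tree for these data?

Character polarity is set by the outgroup: the derived state is whichever differs from the outgroup's state, so for II the derived state is '-', and for the remaining characters it is '+'.
I (derived state '+') is unique to Beta (autapomorphy; uninformative for grouping).
II: derived state '-' in Beta, Delta, and Epsilon only — synapomorphy for {Beta, Delta, Epsilon}.
III: derived state '+' in Delta only — an autapomorphy, so it tells us nothing about relationships among taxa.
IV (derived state '+') is shared by Beta and Epsilon — a synapomorphy uniting that clade.
Most parsimonious ingroup topology: (((Beta,Epsilon),Delta),Alpha).
Changes per character on this tree: I: 1; II: 1; III: 1; IV: 1.
Total = 4.

4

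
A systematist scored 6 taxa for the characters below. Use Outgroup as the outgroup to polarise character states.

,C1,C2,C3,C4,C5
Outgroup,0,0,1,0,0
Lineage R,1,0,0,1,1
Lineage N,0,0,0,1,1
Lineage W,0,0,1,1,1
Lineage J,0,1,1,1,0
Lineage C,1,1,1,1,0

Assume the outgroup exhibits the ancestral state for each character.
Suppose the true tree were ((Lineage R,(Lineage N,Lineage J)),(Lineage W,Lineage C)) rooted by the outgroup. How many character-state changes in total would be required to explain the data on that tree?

10

Map each character onto ((Lineage R,(Lineage N,Lineage J)),(Lineage W,Lineage C)) (rooted by Outgroup) and count the minimum state changes it requires (Fitch parsimony):
C1: 2; C2: 2; C3: 2; C4: 1; C5: 3.
Total tree length = 10.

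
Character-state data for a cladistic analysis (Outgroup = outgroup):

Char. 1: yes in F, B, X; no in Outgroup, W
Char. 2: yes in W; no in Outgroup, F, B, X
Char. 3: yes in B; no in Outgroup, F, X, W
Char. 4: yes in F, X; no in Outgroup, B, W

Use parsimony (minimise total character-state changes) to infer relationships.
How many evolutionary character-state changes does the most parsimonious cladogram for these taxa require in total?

4

The outgroup has state 'no' for every character, so 'yes' is the derived state throughout.
Char. 1 (derived state 'yes') is shared by B, F, and X — a synapomorphy uniting that clade.
Char. 2 (derived state 'yes') is unique to W (autapomorphy; uninformative for grouping).
Char. 3 (derived state 'yes') is unique to B (autapomorphy; uninformative for grouping).
Only F and X show the derived state 'yes' for Char. 4, supporting them as a clade.
Most parsimonious ingroup topology: (W,((F,X),B)).
Changes per character on this tree: Char. 1: 1; Char. 2: 1; Char. 3: 1; Char. 4: 1.
Total = 4.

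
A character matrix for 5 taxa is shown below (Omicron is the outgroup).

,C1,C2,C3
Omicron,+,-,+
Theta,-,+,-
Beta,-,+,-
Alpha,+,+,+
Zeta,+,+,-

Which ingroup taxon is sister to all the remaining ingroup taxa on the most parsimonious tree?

Character polarity is set by the outgroup: the derived state is whichever differs from the outgroup's state, so for C1, C3 the derived state is '-', and for the remaining characters it is '+'.
C1 (derived state '-') is shared by Beta and Theta — a synapomorphy uniting that clade.
All ingroup taxa share the derived state '+' for C2; it defines the ingroup but does not resolve relationships within it.
C3 (derived state '-') is shared by Beta, Theta, and Zeta — a synapomorphy uniting that clade.
Most parsimonious ingroup topology: (((Theta,Beta),Zeta),Alpha).
Alpha is sister to the clade containing all other ingroup taxa, so it is the earliest-diverging (most basal) ingroup lineage.

Alpha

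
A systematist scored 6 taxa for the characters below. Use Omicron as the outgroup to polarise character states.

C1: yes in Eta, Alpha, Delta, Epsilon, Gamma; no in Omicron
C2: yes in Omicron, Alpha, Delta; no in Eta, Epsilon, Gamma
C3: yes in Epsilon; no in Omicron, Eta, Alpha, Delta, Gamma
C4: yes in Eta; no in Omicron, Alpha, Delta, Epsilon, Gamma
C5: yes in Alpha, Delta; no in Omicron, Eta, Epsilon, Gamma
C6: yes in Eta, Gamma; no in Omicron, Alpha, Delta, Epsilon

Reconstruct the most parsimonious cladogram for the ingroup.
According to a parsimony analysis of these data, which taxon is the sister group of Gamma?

Character polarity is set by the outgroup: the derived state is whichever differs from the outgroup's state, so for C2 the derived state is 'no', and for the remaining characters it is 'yes'.
All ingroup taxa share the derived state 'yes' for C1; it defines the ingroup but does not resolve relationships within it.
Only Epsilon, Eta, and Gamma show the derived state 'no' for C2, supporting them as a clade.
C3 (derived state 'yes') is unique to Epsilon (autapomorphy; uninformative for grouping).
C4: derived state 'yes' in Eta only — an autapomorphy, so it tells us nothing about relationships among taxa.
C5 (derived state 'yes') is shared by Alpha and Delta — a synapomorphy uniting that clade.
Only Eta and Gamma show the derived state 'yes' for C6, supporting them as a clade.
Most parsimonious ingroup topology: (((Eta,Gamma),Epsilon),(Alpha,Delta)).
Gamma and Eta form a cherry on this tree, so they are sister taxa.

Eta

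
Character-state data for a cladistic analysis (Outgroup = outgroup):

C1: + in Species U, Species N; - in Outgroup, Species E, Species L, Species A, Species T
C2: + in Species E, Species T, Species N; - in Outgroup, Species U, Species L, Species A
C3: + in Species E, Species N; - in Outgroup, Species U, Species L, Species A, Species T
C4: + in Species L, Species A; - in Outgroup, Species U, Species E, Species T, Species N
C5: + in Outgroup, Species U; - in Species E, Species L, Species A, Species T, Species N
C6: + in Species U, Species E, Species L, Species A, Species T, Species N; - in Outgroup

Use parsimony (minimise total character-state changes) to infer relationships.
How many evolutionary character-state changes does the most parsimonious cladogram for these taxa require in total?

Character polarity is set by the outgroup: the derived state is whichever differs from the outgroup's state, so for C5 the derived state is '-', and for the remaining characters it is '+'.
C1 groups Species N and Species U, which is incompatible with the clades supported by the remaining characters; treating it as convergent (homoplasy) costs fewer steps than any alternative tree.
C2: derived state '+' in Species E, Species N, and Species T only — synapomorphy for {Species E, Species N, Species T}.
C3 (derived state '+') is shared by Species E and Species N — a synapomorphy uniting that clade.
Only Species A and Species L show the derived state '+' for C4, supporting them as a clade.
C5 (derived state '-') is shared by Species A, Species E, Species L, Species N, and Species T — a synapomorphy uniting that clade.
All ingroup taxa share the derived state '+' for C6; it defines the ingroup but does not resolve relationships within it.
Most parsimonious ingroup topology: (Species U,(((Species E,Species N),Species T),(Species L,Species A))).
Changes per character on this tree: C1: 2; C2: 1; C3: 1; C4: 1; C5: 1; C6: 1.
Total = 7.

7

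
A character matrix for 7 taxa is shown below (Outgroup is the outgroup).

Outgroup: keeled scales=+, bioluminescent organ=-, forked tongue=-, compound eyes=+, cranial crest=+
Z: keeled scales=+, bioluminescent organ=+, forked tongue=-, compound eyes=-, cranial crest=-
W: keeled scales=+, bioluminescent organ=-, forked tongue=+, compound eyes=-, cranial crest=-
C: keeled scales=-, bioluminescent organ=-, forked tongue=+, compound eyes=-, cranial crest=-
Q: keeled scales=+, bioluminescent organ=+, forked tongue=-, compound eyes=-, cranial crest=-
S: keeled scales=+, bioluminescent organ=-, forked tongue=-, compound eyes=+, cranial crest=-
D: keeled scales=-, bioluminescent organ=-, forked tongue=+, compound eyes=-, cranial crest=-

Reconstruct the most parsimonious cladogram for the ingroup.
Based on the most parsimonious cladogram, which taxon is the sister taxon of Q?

Character polarity is set by the outgroup: the derived state is whichever differs from the outgroup's state, so for keeled scales, compound eyes, cranial crest the derived state is '-', and for the remaining characters it is '+'.
keeled scales: derived state '-' in C and D only — synapomorphy for {C, D}.
Only Q and Z show the derived state '+' for bioluminescent organ, supporting them as a clade.
forked tongue: derived state '+' in C, D, and W only — synapomorphy for {C, D, W}.
Only C, D, Q, W, and Z show the derived state '-' for compound eyes, supporting them as a clade.
All ingroup taxa share the derived state '-' for cranial crest; it defines the ingroup but does not resolve relationships within it.
Most parsimonious ingroup topology: (((Z,Q),(W,(C,D))),S).
Q and Z form a cherry on this tree, so they are sister taxa.

Z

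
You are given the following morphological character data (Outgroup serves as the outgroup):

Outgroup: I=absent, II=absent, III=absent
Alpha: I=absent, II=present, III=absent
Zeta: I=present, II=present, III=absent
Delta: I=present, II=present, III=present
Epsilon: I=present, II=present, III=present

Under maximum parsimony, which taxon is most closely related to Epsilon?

The outgroup has state 'absent' for every character, so 'present' is the derived state throughout.
Only Delta, Epsilon, and Zeta show the derived state 'present' for I, supporting them as a clade.
II (derived state 'present') is shared by all ingroup taxa — unites the whole ingroup.
III (derived state 'present') is shared by Delta and Epsilon — a synapomorphy uniting that clade.
Most parsimonious ingroup topology: (Alpha,(Zeta,(Delta,Epsilon))).
Epsilon and Delta form a cherry on this tree, so they are sister taxa.

Delta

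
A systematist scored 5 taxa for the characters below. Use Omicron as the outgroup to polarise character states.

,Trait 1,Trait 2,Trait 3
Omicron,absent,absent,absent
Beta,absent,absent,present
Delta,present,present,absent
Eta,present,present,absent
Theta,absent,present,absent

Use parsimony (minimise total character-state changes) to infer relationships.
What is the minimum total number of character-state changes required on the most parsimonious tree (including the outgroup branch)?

The outgroup has state 'absent' for every character, so 'present' is the derived state throughout.
Trait 1 (derived state 'present') is shared by Delta and Eta — a synapomorphy uniting that clade.
Only Delta, Eta, and Theta show the derived state 'present' for Trait 2, supporting them as a clade.
Trait 3: derived state 'present' in Beta only — an autapomorphy, so it tells us nothing about relationships among taxa.
Most parsimonious ingroup topology: (Beta,((Delta,Eta),Theta)).
Changes per character on this tree: Trait 1: 1; Trait 2: 1; Trait 3: 1.
Total = 3.

3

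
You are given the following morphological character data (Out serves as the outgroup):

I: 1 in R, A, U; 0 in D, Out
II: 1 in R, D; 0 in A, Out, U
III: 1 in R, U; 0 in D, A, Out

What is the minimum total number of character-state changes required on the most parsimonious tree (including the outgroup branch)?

4

The outgroup has state '0' for every character, so '1' is the derived state throughout.
I (derived state '1') is shared by A, R, and U — a synapomorphy uniting that clade.
II groups D and R, which is incompatible with the clades supported by the remaining characters; treating it as convergent (homoplasy) costs fewer steps than any alternative tree.
III: derived state '1' in R and U only — synapomorphy for {R, U}.
Most parsimonious ingroup topology: (D,(A,(U,R))).
Changes per character on this tree: I: 1; II: 2; III: 1.
Total = 4.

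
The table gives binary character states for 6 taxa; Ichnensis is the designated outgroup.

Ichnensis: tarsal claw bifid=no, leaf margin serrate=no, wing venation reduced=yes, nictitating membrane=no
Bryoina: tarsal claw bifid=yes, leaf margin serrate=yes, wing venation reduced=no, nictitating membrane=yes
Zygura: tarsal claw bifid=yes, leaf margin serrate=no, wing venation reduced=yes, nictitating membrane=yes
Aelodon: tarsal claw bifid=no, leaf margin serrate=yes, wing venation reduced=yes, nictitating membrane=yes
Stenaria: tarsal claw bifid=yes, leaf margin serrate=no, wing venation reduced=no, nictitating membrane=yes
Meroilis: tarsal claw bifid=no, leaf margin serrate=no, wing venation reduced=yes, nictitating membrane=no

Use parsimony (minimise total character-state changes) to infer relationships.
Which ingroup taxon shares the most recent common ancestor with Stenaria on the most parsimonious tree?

Bryoina

Character polarity is set by the outgroup: the derived state is whichever differs from the outgroup's state, so for wing venation reduced the derived state is 'no', and for the remaining characters it is 'yes'.
tarsal claw bifid: derived state 'yes' in Bryoina, Stenaria, and Zygura only — synapomorphy for {Bryoina, Stenaria, Zygura}.
leaf margin serrate groups Aelodon and Bryoina, which is incompatible with the clades supported by the remaining characters; treating it as convergent (homoplasy) costs fewer steps than any alternative tree.
Only Bryoina and Stenaria show the derived state 'no' for wing venation reduced, supporting them as a clade.
Only Aelodon, Bryoina, Stenaria, and Zygura show the derived state 'yes' for nictitating membrane, supporting them as a clade.
Most parsimonious ingroup topology: ((((Bryoina,Stenaria),Zygura),Aelodon),Meroilis).
Stenaria and Bryoina form a cherry on this tree, so they are sister taxa.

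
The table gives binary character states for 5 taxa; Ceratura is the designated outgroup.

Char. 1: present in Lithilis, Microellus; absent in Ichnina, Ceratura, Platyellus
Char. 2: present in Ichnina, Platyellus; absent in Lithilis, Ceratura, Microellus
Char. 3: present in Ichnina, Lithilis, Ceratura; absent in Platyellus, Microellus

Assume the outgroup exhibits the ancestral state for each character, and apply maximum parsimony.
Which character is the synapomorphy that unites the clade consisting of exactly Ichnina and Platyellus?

Character polarity is set by the outgroup: the derived state is whichever differs from the outgroup's state, so for Char. 3 the derived state is 'absent', and for the remaining characters it is 'present'.
Char. 1: derived state 'present' in Lithilis and Microellus only — synapomorphy for {Lithilis, Microellus}.
Char. 2 (derived state 'present') is shared by Ichnina and Platyellus — a synapomorphy uniting that clade.
Char. 3 groups Microellus and Platyellus, which is incompatible with the clades supported by the remaining characters; treating it as convergent (homoplasy) costs fewer steps than any alternative tree.
Most parsimonious ingroup topology: ((Platyellus,Ichnina),(Microellus,Lithilis)).
The clade {Ichnina, Platyellus} is supported by Char. 2: its derived state 'present' occurs in exactly those taxa and in no other taxon (including the outgroup).

Char. 2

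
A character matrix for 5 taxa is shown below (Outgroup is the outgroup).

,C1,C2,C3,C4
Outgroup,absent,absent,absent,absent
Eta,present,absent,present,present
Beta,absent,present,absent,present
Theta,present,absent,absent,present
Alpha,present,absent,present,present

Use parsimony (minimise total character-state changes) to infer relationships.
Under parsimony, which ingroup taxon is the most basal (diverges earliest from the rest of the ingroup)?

The outgroup has state 'absent' for every character, so 'present' is the derived state throughout.
C1 (derived state 'present') is shared by Alpha, Eta, and Theta — a synapomorphy uniting that clade.
C2: derived state 'present' in Beta only — an autapomorphy, so it tells us nothing about relationships among taxa.
C3: derived state 'present' in Alpha and Eta only — synapomorphy for {Alpha, Eta}.
All ingroup taxa share the derived state 'present' for C4; it defines the ingroup but does not resolve relationships within it.
Most parsimonious ingroup topology: (((Eta,Alpha),Theta),Beta).
Beta is sister to the clade containing all other ingroup taxa, so it is the earliest-diverging (most basal) ingroup lineage.

Beta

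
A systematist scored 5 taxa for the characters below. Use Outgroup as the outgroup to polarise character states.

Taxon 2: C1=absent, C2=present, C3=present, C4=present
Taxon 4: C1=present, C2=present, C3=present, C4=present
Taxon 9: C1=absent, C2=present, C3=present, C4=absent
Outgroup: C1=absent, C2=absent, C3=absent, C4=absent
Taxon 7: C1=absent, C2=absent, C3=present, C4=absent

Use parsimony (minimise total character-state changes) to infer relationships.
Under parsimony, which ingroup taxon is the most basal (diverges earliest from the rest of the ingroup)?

The outgroup has state 'absent' for every character, so 'present' is the derived state throughout.
C1 (derived state 'present') is unique to Taxon 4 (autapomorphy; uninformative for grouping).
C2 (derived state 'present') is shared by Taxon 2, Taxon 4, and Taxon 9 — a synapomorphy uniting that clade.
All ingroup taxa share the derived state 'present' for C3; it defines the ingroup but does not resolve relationships within it.
C4 (derived state 'present') is shared by Taxon 2 and Taxon 4 — a synapomorphy uniting that clade.
Most parsimonious ingroup topology: (((Taxon 2,Taxon 4),Taxon 9),Taxon 7).
Taxon 7 is sister to the clade containing all other ingroup taxa, so it is the earliest-diverging (most basal) ingroup lineage.

Taxon 7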